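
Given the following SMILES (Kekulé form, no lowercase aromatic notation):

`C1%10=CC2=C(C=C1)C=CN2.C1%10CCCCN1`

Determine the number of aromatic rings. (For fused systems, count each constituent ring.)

2

The SMILES encodes a six-membered carbon ring with three alternating C=C double bonds, fused to a five-membered ring containing one N–H nitrogen and two C=C double bonds; a six-membered saturated ring of five carbons and one N–H nitrogen.
The fused 6/5-membered bicyclic (with one N–H) is a single π system with 9 sp² atoms and 10 π electrons from ring double bonds plus a heteroatom lone pair. 10 = 4(2)+2, so the system is aromatic and both rings count as aromatic (indole).
The 6-membered ring with one N–H has only sp³ atoms, so it is not fully conjugated — not aromatic (piperidine).
2 of the 3 rings are aromatic. Total: 2.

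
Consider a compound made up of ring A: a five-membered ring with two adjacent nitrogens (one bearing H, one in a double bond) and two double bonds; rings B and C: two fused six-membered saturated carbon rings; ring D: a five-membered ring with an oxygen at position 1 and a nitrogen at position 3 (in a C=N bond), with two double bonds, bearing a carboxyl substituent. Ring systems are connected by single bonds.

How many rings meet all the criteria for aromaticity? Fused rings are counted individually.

Ring A is fully conjugated (every ring atom contributes a p orbital); 2 ring double bonds (4 π electrons) plus a heteroatom lone pair (2) give 6 π electrons. 6 = 4(1)+2, so ring A is aromatic (pyrazole).
Ring B has only sp³ atoms, so it is not fully conjugated — not aromatic (cyclohexane ring).
Ring C has only sp³ atoms, so it is not fully conjugated — not aromatic (cyclohexane ring).
Ring D is fully conjugated (every ring atom contributes a p orbital); 2 ring double bonds (4 π electrons) plus a heteroatom lone pair (2) give 6 π electrons. That satisfies 4n+2 with n=1, so ring D is aromatic (oxazole).
Aromatic: A, D. Total: 2.

2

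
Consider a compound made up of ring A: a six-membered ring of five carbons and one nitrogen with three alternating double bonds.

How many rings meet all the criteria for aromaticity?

1

Ring A is planar and fully conjugated; 3 ring double bonds give 6 π electrons. Since 6 = 4n+2 (n=1), ring A is aromatic (pyridine).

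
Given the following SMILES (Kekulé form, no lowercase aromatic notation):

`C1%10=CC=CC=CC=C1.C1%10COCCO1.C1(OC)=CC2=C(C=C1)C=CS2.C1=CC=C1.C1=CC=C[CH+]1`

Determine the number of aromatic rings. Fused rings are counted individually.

The SMILES encodes an eight-membered carbon ring with four alternating C=C double bonds; a six-membered saturated ring with oxygens at positions 1 and 4; a six-membered carbon ring with three alternating C=C double bonds, fused to a five-membered ring containing one sulfur and two C=C double bonds; a four-membered carbon ring with two alternating C=C double bonds; a five-membered all-carbon ring bearing a positive charge on one carbon, with two C=C double bonds.
The 8-membered ring has only sp² ring atoms; a planar conformation would have a fully conjugated π system of 8 electrons. But 8 = 4(2), which is 4n not 4n+2, so it is not aromatic (cyclooctatetraene) — cyclooctatetraene distorts into a non-planar tub to avoid antiaromaticity.
The 6-membered ring with two oxygens (1,4) has only sp³ atoms, so it is not fully conjugated — not aromatic (1,4-dioxane).
The fused 6/5-membered bicyclic (with one sulfur) is a single π system with 9 sp² atoms and 10 π electrons from ring double bonds plus a heteroatom lone pair. 10 = 4(2)+2, so the system is aromatic and both rings count as aromatic (benzothiophene).
The 4-membered ring has only sp² ring atoms; a planar conformation would have a fully conjugated π system of 4 electrons. But 4 = 4(1), which is 4n not 4n+2, so it is not aromatic (cyclobutadiene) — cyclobutadiene is antiaromatic and distorts to a rectangle.
The 5-membered ring has only sp² ring atoms; a planar conformation would have a fully conjugated π system of 4 electrons. But 4 = 4(1), which is 4n not 4n+2, so it is not aromatic (cyclopentadienyl cation).
2 of the 6 rings are aromatic. Total: 2.

2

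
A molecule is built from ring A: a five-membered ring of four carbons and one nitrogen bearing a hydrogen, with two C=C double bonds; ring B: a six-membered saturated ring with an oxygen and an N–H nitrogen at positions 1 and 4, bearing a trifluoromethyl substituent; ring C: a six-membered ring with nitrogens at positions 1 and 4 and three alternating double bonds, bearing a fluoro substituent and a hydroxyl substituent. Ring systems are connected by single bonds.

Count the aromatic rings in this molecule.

Ring A is fully conjugated (every ring atom contributes a p orbital); 2 ring double bonds (4 π electrons) plus a heteroatom lone pair (2) give 6 π electrons. That satisfies 4n+2 with n=1, so ring A is aromatic (pyrrole).
Ring B has only sp³ atoms, so it is not fully conjugated — not aromatic (morpholine).
Ring C is fully conjugated (every ring atom contributes a p orbital); 3 ring double bonds give 6 π electrons. That satisfies 4n+2 with n=1, so ring C is aromatic (pyrazine).
Aromatic: A, C. Total: 2.

2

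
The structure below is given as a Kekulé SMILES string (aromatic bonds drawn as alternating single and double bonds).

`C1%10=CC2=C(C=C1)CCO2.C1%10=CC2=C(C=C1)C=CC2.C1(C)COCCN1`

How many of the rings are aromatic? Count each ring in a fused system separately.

2

The SMILES encodes a six-membered carbon ring with three alternating C=C double bonds, fused to a five-membered ring containing one oxygen and two sp³ carbons; a six-membered carbon ring with three alternating C=C double bonds, fused to a five-membered carbon ring containing one C=C double bond and one sp³ carbon; a six-membered saturated ring with an oxygen and an N–H nitrogen at positions 1 and 4.
The 6-membered ring has a continuous p-orbital overlap around the ring; 3 ring double bonds give 6 π electrons. Since 6 = 4n+2 (n=1), it is aromatic (benzene ring).
The 5-membered ring with one oxygen has two sp³ carbons, so it is not fully conjugated — not aromatic (oxolane ring).
The second 6-membered ring is planar and fully conjugated; 3 ring double bonds give 6 π electrons. Since 6 = 4n+2 (n=1), it is aromatic (benzene ring).
The 5-membered ring has one sp³ carbon, so it is not fully conjugated — not aromatic (cyclopentene ring).
The 6-membered ring with one oxygen and one N–H (1,4) has only sp³ atoms, so it is not fully conjugated — not aromatic (morpholine).
2 of the 5 rings are aromatic. Total: 2.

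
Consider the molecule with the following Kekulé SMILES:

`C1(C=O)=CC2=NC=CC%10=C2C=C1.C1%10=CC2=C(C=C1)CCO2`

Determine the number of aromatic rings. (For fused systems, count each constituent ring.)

3

The SMILES encodes two fused six-membered rings, each with three alternating double bonds; one ring is all carbon and the other has one ring nitrogen; a six-membered carbon ring with three alternating C=C double bonds, fused to a five-membered ring containing one oxygen and two sp³ carbons.
The fused 6/6-membered bicyclic (with one nitrogen) is a single π system with 10 sp² atoms and 10 π electrons from ring double bonds. 10 = 4(2)+2, so the system is aromatic and both rings count as aromatic (quinoline).
The 6-membered ring is planar and fully conjugated; 3 ring double bonds give 6 π electrons. That satisfies 4n+2 with n=1, so it is aromatic (benzene ring).
The 5-membered ring with one oxygen has two sp³ carbons, so it is not fully conjugated — not aromatic (oxolane ring).
3 of the 4 rings are aromatic. Total: 3.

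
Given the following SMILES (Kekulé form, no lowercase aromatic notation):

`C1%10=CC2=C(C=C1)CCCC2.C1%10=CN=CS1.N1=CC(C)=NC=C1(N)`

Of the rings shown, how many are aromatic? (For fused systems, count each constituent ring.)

The SMILES encodes a six-membered carbon ring with three alternating C=C double bonds, fused to a saturated six-membered carbon ring; a five-membered ring with a sulfur at position 1 and a nitrogen at position 3 (in a C=N bond), with two double bonds; a six-membered ring with nitrogens at positions 1 and 4 and three alternating double bonds.
The 6-membered ring has a continuous p-orbital overlap around the ring; 3 ring double bonds give 6 π electrons. Since 6 = 4n+2 (n=1), it is aromatic (benzene ring).
The second 6-membered ring has four sp³ carbons, so it is not fully conjugated — not aromatic (cyclohexane ring).
The 5-membered ring with one sulfur and one =N– is planar and fully conjugated; 2 ring double bonds (4 π electrons) plus a heteroatom lone pair (2) give 6 π electrons. That satisfies 4n+2 with n=1, so it is aromatic (thiazole).
The 6-membered ring with two nitrogens (1,4) is planar and fully conjugated; 3 ring double bonds give 6 π electrons. That satisfies 4n+2 with n=1, so it is aromatic (pyrazine).
3 of the 4 rings are aromatic. Total: 3.

3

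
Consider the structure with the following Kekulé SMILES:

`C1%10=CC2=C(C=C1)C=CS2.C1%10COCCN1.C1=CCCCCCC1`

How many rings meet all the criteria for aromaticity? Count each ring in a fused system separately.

The SMILES encodes a six-membered carbon ring with three alternating C=C double bonds, fused to a five-membered ring containing one sulfur and two C=C double bonds; a six-membered saturated ring with an oxygen and an N–H nitrogen at positions 1 and 4; an eight-membered carbon ring with one C=C double bond.
The fused 6/5-membered bicyclic (with one sulfur) is a single π system with 9 sp² atoms and 10 π electrons from ring double bonds plus a heteroatom lone pair. 10 = 4(2)+2, so the system is aromatic and both rings count as aromatic (benzothiophene).
The 6-membered ring with one oxygen and one N–H (1,4) has only sp³ atoms, so it is not fully conjugated — not aromatic (morpholine).
The 8-membered ring has six sp³ carbons, so it is not fully conjugated — not aromatic (cyclooctene).
2 of the 4 rings are aromatic. Total: 2.

2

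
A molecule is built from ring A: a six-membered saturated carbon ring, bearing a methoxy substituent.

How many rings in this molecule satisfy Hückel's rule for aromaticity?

0

Ring A has only sp³ atoms, so it is not fully conjugated — not aromatic (cyclohexane).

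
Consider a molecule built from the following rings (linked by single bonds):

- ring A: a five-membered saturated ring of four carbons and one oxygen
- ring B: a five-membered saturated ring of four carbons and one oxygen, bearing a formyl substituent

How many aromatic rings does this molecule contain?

Ring A has only sp³ atoms, so it is not fully conjugated — not aromatic (tetrahydrofuran).
Ring B has only sp³ atoms, so it is not fully conjugated — not aromatic (tetrahydrofuran).
No ring is aromatic. Total: 0.

0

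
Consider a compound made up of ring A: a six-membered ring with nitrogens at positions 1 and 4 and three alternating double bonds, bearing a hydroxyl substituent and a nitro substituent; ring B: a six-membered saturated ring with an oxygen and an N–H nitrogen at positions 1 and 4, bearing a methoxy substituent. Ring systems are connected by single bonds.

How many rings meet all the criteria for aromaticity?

Ring A is planar and fully conjugated; 3 ring double bonds give 6 π electrons. That satisfies 4n+2 with n=1, so ring A is aromatic (pyrazine).
Ring B has only sp³ atoms, so it is not fully conjugated — not aromatic (morpholine).
Aromatic: A. Total: 1.

1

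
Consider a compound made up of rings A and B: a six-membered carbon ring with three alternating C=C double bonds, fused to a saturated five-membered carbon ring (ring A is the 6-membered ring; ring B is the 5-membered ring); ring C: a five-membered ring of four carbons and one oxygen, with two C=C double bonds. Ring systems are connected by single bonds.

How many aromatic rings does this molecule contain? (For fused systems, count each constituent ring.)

2

Ring A is planar and fully conjugated; 3 ring double bonds give 6 π electrons. 6 = 4(1)+2, so ring A is aromatic (benzene ring).
Ring B has three sp³ carbons, so it is not fully conjugated — not aromatic (cyclopentane ring).
Ring C is planar and fully conjugated; 2 ring double bonds (4 π electrons) plus a heteroatom lone pair (2) give 6 π electrons. That satisfies 4n+2 with n=1, so ring C is aromatic (furan).
Aromatic: A, C. Total: 2.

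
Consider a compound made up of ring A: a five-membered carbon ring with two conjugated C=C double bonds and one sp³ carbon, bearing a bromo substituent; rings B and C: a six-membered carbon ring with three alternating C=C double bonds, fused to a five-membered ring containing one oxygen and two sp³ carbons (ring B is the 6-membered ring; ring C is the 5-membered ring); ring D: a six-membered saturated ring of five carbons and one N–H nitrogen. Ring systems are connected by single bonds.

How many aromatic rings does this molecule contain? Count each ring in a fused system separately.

1

Ring A has one sp³ carbon, so it is not fully conjugated — not aromatic (cyclopentadiene).
Ring B has a continuous p-orbital overlap around the ring; 3 ring double bonds give 6 π electrons. Since 6 = 4n+2 (n=1), ring B is aromatic (benzene ring).
Ring C has two sp³ carbons, so it is not fully conjugated — not aromatic (oxolane ring).
Ring D has only sp³ atoms, so it is not fully conjugated — not aromatic (piperidine).
Aromatic: B. Total: 1.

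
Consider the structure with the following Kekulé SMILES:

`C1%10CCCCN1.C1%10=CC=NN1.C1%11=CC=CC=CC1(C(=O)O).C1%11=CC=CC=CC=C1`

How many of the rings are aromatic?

The SMILES encodes a six-membered saturated ring of five carbons and one N–H nitrogen; a five-membered ring with two adjacent nitrogens (one bearing H, one in a double bond) and two double bonds; a seven-membered carbon ring with three C=C double bonds and one sp³ carbon; an eight-membered carbon ring with four alternating C=C double bonds.
The 6-membered ring with one N–H has only sp³ atoms, so it is not fully conjugated — not aromatic (piperidine).
The 5-membered ring with two adjacent nitrogens (one N–H, one =N–) is planar and fully conjugated; 2 ring double bonds (4 π electrons) plus a heteroatom lone pair (2) give 6 π electrons. That satisfies 4n+2 with n=1, so it is aromatic (pyrazole).
The 7-membered ring has one sp³ carbon, so it is not fully conjugated — not aromatic (cycloheptatriene).
The 8-membered ring has only sp² ring atoms; a planar conformation would have a fully conjugated π system of 8 electrons. But 8 = 4(2), which is 4n not 4n+2, so it is not aromatic (cyclooctatetraene) — cyclooctatetraene distorts into a non-planar tub to avoid antiaromaticity.
1 of the 4 rings is aromatic. Total: 1.

1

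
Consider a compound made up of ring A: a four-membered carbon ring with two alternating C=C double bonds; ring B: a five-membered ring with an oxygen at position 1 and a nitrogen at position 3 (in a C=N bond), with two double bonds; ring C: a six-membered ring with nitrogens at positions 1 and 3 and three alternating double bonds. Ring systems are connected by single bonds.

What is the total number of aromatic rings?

Ring A has only sp² ring atoms; a planar conformation would have a fully conjugated π system of 4 electrons. But 4 = 4(1), which is 4n not 4n+2, so ring A is not aromatic (cyclobutadiene) — cyclobutadiene is antiaromatic and distorts to a rectangle.
Ring B is planar and fully conjugated; 2 ring double bonds (4 π electrons) plus a heteroatom lone pair (2) give 6 π electrons. Since 6 = 4n+2 (n=1), ring B is aromatic (oxazole).
Ring C is fully conjugated (every ring atom contributes a p orbital); 3 ring double bonds give 6 π electrons. Since 6 = 4n+2 (n=1), ring C is aromatic (pyrimidine).
Aromatic: B, C. Total: 2.

2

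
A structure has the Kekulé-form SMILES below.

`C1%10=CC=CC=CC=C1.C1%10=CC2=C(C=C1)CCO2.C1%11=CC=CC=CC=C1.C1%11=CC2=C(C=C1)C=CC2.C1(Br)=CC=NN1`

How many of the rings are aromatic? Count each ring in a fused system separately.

The SMILES encodes an eight-membered carbon ring with four alternating C=C double bonds; a six-membered carbon ring with three alternating C=C double bonds, fused to a five-membered ring containing one oxygen and two sp³ carbons; an eight-membered carbon ring with four alternating C=C double bonds; a six-membered carbon ring with three alternating C=C double bonds, fused to a five-membered carbon ring containing one C=C double bond and one sp³ carbon; a five-membered ring with two adjacent nitrogens (one bearing H, one in a double bond) and two double bonds.
The 8-membered ring has only sp² ring atoms; a planar conformation would have a fully conjugated π system of 8 electrons. But 8 = 4(2), which is 4n not 4n+2, so it is not aromatic (cyclooctatetraene) — cyclooctatetraene distorts into a non-planar tub to avoid antiaromaticity.
The 6-membered ring is planar and fully conjugated; 3 ring double bonds give 6 π electrons. 6 = 4(1)+2, so it is aromatic (benzene ring).
The 5-membered ring with one oxygen has two sp³ carbons, so it is not fully conjugated — not aromatic (oxolane ring).
The second 8-membered ring has only sp² ring atoms; a planar conformation would have a fully conjugated π system of 8 electrons. But 8 = 4(2), which is 4n not 4n+2, so it is not aromatic (cyclooctatetraene) — cyclooctatetraene distorts into a non-planar tub to avoid antiaromaticity.
The second 6-membered ring is fully conjugated (every ring atom contributes a p orbital); 3 ring double bonds give 6 π electrons. That satisfies 4n+2 with n=1, so it is aromatic (benzene ring).
The 5-membered ring has one sp³ carbon, so it is not fully conjugated — not aromatic (cyclopentene ring).
The 5-membered ring with two adjacent nitrogens (one N–H, one =N–) is planar and fully conjugated; 2 ring double bonds (4 π electrons) plus a heteroatom lone pair (2) give 6 π electrons. 6 = 4(1)+2, so it is aromatic (pyrazole).
3 of the 7 rings are aromatic. Total: 3.

3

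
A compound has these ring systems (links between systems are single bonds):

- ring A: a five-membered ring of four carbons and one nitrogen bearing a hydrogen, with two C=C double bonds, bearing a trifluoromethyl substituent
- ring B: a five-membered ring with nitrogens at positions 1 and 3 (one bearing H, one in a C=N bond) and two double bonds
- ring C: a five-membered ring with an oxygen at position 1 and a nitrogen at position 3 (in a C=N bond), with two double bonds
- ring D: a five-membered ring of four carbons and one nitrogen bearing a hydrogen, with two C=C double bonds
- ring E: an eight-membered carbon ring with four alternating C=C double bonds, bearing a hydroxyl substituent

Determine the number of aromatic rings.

Ring A has a continuous p-orbital overlap around the ring; 2 ring double bonds (4 π electrons) plus a heteroatom lone pair (2) give 6 π electrons. Since 6 = 4n+2 (n=1), ring A is aromatic (pyrrole).
Ring B is fully conjugated (every ring atom contributes a p orbital); 2 ring double bonds (4 π electrons) plus a heteroatom lone pair (2) give 6 π electrons. Since 6 = 4n+2 (n=1), ring B is aromatic (imidazole).
Ring C is fully conjugated (every ring atom contributes a p orbital); 2 ring double bonds (4 π electrons) plus a heteroatom lone pair (2) give 6 π electrons. 6 = 4(1)+2, so ring C is aromatic (oxazole).
Ring D is planar and fully conjugated; 2 ring double bonds (4 π electrons) plus a heteroatom lone pair (2) give 6 π electrons. 6 = 4(1)+2, so ring D is aromatic (pyrrole).
Ring E has only sp² ring atoms; a planar conformation would have a fully conjugated π system of 8 electrons. But 8 = 4(2), which is 4n not 4n+2, so ring E is not aromatic (cyclooctatetraene) — cyclooctatetraene distorts into a non-planar tub to avoid antiaromaticity.
Aromatic: A, B, C, D. Total: 4.

4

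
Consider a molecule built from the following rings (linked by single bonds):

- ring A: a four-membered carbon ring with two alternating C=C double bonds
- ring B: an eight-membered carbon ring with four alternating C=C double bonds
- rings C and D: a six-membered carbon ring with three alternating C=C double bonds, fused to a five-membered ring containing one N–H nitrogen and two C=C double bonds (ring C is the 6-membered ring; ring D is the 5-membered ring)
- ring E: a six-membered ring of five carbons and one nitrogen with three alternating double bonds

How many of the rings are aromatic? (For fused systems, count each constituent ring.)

3

Ring A has only sp² ring atoms; a planar conformation would have a fully conjugated π system of 4 electrons. But 4 = 4(1), which is 4n not 4n+2, so ring A is not aromatic (cyclobutadiene) — cyclobutadiene is antiaromatic and distorts to a rectangle.
Ring B has only sp² ring atoms; a planar conformation would have a fully conjugated π system of 8 electrons. But 8 = 4(2), which is 4n not 4n+2, so ring B is not aromatic (cyclooctatetraene) — cyclooctatetraene distorts into a non-planar tub to avoid antiaromaticity.
Rings C and D form a fused bicyclic system (with one N–H) with 9 sp² atoms and 10 π electrons from ring double bonds plus a heteroatom lone pair. 10 = 4(2)+2, so the system is aromatic and both rings count as aromatic (indole).
Ring E has a continuous p-orbital overlap around the ring; 3 ring double bonds give 6 π electrons. 6 = 4(1)+2, so ring E is aromatic (pyridine).
Aromatic: C, D, E. Total: 3.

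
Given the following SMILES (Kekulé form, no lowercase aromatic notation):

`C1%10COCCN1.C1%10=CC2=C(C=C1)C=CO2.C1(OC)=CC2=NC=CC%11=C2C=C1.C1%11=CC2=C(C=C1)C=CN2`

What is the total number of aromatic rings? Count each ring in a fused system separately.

6

The SMILES encodes a six-membered saturated ring with an oxygen and an N–H nitrogen at positions 1 and 4; a six-membered carbon ring with three alternating C=C double bonds, fused to a five-membered ring containing one oxygen and two C=C double bonds; two fused six-membered rings, each with three alternating double bonds; one ring is all carbon and the other has one ring nitrogen; a six-membered carbon ring with three alternating C=C double bonds, fused to a five-membered ring containing one N–H nitrogen and two C=C double bonds.
The 6-membered ring with one oxygen and one N–H (1,4) has only sp³ atoms, so it is not fully conjugated — not aromatic (morpholine).
The fused 6/5-membered bicyclic (with one oxygen) is a single π system with 9 sp² atoms and 10 π electrons from ring double bonds plus a heteroatom lone pair. 10 = 4(2)+2, so the system is aromatic and both rings count as aromatic (benzofuran).
The fused 6/6-membered bicyclic (with one nitrogen) is a single π system with 10 sp² atoms and 10 π electrons from ring double bonds. 10 = 4(2)+2, so the system is aromatic and both rings count as aromatic (quinoline).
The fused 6/5-membered bicyclic (with one N–H) is a single π system with 9 sp² atoms and 10 π electrons from ring double bonds plus a heteroatom lone pair. 10 = 4(2)+2, so the system is aromatic and both rings count as aromatic (indole).
6 of the 7 rings are aromatic. Total: 6.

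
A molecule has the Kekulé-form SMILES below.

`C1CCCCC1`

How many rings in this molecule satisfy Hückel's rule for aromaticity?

The SMILES encodes a six-membered saturated carbon ring.
The 6-membered ring has only sp³ atoms, so it is not fully conjugated — not aromatic (cyclohexane).

0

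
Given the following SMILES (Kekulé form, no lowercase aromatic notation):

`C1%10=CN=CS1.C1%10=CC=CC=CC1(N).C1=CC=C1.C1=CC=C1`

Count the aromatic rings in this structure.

1

The SMILES encodes a five-membered ring with a sulfur at position 1 and a nitrogen at position 3 (in a C=N bond), with two double bonds; a seven-membered carbon ring with three C=C double bonds and one sp³ carbon; a four-membered carbon ring with two alternating C=C double bonds; a four-membered carbon ring with two alternating C=C double bonds.
The 5-membered ring with one sulfur and one =N– has a continuous p-orbital overlap around the ring; 2 ring double bonds (4 π electrons) plus a heteroatom lone pair (2) give 6 π electrons. 6 = 4(1)+2, so it is aromatic (thiazole).
The 7-membered ring has one sp³ carbon, so it is not fully conjugated — not aromatic (cycloheptatriene).
The 4-membered ring has only sp² ring atoms; a planar conformation would have a fully conjugated π system of 4 electrons. But 4 = 4(1), which is 4n not 4n+2, so it is not aromatic (cyclobutadiene) — cyclobutadiene is antiaromatic and distorts to a rectangle.
The second 4-membered ring has only sp² ring atoms; a planar conformation would have a fully conjugated π system of 4 electrons. But 4 = 4(1), which is 4n not 4n+2, so it is not aromatic (cyclobutadiene) — cyclobutadiene is antiaromatic and distorts to a rectangle.
1 of the 4 rings is aromatic. Total: 1.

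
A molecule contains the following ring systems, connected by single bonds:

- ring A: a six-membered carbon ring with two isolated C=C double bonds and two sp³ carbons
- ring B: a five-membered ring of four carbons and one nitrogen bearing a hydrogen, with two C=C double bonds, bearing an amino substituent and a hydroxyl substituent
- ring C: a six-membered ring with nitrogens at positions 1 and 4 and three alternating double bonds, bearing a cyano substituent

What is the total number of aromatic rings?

Ring A has two sp³ carbons, so it is not fully conjugated — not aromatic (1,4-cyclohexadiene).
Ring B has a continuous p-orbital overlap around the ring; 2 ring double bonds (4 π electrons) plus a heteroatom lone pair (2) give 6 π electrons. That satisfies 4n+2 with n=1, so ring B is aromatic (pyrrole).
Ring C has a continuous p-orbital overlap around the ring; 3 ring double bonds give 6 π electrons. 6 = 4(1)+2, so ring C is aromatic (pyrazine).
Aromatic: B, C. Total: 2.

2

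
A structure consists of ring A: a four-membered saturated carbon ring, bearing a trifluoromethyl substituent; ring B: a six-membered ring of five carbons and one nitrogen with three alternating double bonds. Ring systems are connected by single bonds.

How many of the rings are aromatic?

Ring A has only sp³ atoms, so it is not fully conjugated — not aromatic (cyclobutane).
Ring B is planar and fully conjugated; 3 ring double bonds give 6 π electrons. That satisfies 4n+2 with n=1, so ring B is aromatic (pyridine).
Aromatic: B. Total: 1.

1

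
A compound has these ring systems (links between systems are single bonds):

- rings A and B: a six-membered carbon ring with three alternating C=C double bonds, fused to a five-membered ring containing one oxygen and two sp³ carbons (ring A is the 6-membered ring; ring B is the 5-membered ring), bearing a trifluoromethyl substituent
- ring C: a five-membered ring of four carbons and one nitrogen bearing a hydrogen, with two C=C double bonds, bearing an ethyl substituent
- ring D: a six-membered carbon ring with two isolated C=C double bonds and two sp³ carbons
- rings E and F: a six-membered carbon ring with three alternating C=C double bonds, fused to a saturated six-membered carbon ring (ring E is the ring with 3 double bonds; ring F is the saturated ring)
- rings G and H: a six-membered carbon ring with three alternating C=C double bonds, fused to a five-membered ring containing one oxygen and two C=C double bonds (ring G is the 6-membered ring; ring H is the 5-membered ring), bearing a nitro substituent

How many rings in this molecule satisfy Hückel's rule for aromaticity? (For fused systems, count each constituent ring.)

5

Ring A is planar and fully conjugated; 3 ring double bonds give 6 π electrons. Since 6 = 4n+2 (n=1), ring A is aromatic (benzene ring).
Ring B has two sp³ carbons, so it is not fully conjugated — not aromatic (oxolane ring).
Ring C is planar and fully conjugated; 2 ring double bonds (4 π electrons) plus a heteroatom lone pair (2) give 6 π electrons. Since 6 = 4n+2 (n=1), ring C is aromatic (pyrrole).
Ring D has two sp³ carbons, so it is not fully conjugated — not aromatic (1,4-cyclohexadiene).
Ring E is fully conjugated (every ring atom contributes a p orbital); 3 ring double bonds give 6 π electrons. That satisfies 4n+2 with n=1, so ring E is aromatic (benzene ring).
Ring F has four sp³ carbons, so it is not fully conjugated — not aromatic (cyclohexane ring).
Rings G and H form a fused bicyclic system (with one oxygen) with 9 sp² atoms and 10 π electrons from ring double bonds plus a heteroatom lone pair. 10 = 4(2)+2, so the system is aromatic and both rings count as aromatic (benzofuran).
Aromatic: A, C, E, G, H. Total: 5.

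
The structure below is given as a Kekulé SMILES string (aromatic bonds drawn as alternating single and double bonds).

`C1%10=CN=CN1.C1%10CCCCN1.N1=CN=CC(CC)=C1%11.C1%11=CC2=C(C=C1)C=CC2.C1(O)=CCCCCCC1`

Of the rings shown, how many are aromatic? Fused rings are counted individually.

3

The SMILES encodes a five-membered ring with nitrogens at positions 1 and 3 (one bearing H, one in a C=N bond) and two double bonds; a six-membered saturated ring of five carbons and one N–H nitrogen; a six-membered ring with nitrogens at positions 1 and 3 and three alternating double bonds; a six-membered carbon ring with three alternating C=C double bonds, fused to a five-membered carbon ring containing one C=C double bond and one sp³ carbon; an eight-membered carbon ring with one C=C double bond.
The 5-membered ring with two nitrogens (one N–H, one =N–) is fully conjugated (every ring atom contributes a p orbital); 2 ring double bonds (4 π electrons) plus a heteroatom lone pair (2) give 6 π electrons. 6 = 4(1)+2, so it is aromatic (imidazole).
The 6-membered ring with one N–H has only sp³ atoms, so it is not fully conjugated — not aromatic (piperidine).
The 6-membered ring with two nitrogens (1,3) has a continuous p-orbital overlap around the ring; 3 ring double bonds give 6 π electrons. Since 6 = 4n+2 (n=1), it is aromatic (pyrimidine).
The 6-membered ring is planar and fully conjugated; 3 ring double bonds give 6 π electrons. 6 = 4(1)+2, so it is aromatic (benzene ring).
The 5-membered ring has one sp³ carbon, so it is not fully conjugated — not aromatic (cyclopentene ring).
The 8-membered ring has six sp³ carbons, so it is not fully conjugated — not aromatic (cyclooctene).
3 of the 6 rings are aromatic. Total: 3.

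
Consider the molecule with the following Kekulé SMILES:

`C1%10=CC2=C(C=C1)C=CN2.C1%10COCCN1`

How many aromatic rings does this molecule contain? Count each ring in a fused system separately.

The SMILES encodes a six-membered carbon ring with three alternating C=C double bonds, fused to a five-membered ring containing one N–H nitrogen and two C=C double bonds; a six-membered saturated ring with an oxygen and an N–H nitrogen at positions 1 and 4.
The fused 6/5-membered bicyclic (with one N–H) is a single π system with 9 sp² atoms and 10 π electrons from ring double bonds plus a heteroatom lone pair. 10 = 4(2)+2, so the system is aromatic and both rings count as aromatic (indole).
The 6-membered ring with one oxygen and one N–H (1,4) has only sp³ atoms, so it is not fully conjugated — not aromatic (morpholine).
2 of the 3 rings are aromatic. Total: 2.

2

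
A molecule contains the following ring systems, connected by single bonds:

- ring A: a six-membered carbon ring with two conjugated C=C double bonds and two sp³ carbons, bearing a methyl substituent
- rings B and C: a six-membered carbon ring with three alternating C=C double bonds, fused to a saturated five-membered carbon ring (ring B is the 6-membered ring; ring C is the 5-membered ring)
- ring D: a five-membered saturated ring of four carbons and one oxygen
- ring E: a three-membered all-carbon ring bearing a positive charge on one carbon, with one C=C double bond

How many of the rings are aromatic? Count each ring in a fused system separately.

2

Ring A has two sp³ carbons, so it is not fully conjugated — not aromatic (1,3-cyclohexadiene).
Ring B has a continuous p-orbital overlap around the ring; 3 ring double bonds give 6 π electrons. That satisfies 4n+2 with n=1, so ring B is aromatic (benzene ring).
Ring C has three sp³ carbons, so it is not fully conjugated — not aromatic (cyclopentane ring).
Ring D has only sp³ atoms, so it is not fully conjugated — not aromatic (tetrahydrofuran).
Ring E is fully conjugated (every ring atom contributes a p orbital); 1 ring double bond (2 π electrons) plus the carbocation's empty p orbital (0, but keeps the ring conjugated) give 2 π electrons. Since 2 = 4n+2 (n=0), ring E is aromatic (cyclopropenyl cation).
Aromatic: B, E. Total: 2.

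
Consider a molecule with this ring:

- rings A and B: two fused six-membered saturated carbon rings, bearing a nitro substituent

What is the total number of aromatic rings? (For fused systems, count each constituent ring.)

Ring A has only sp³ atoms, so it is not fully conjugated — not aromatic (cyclohexane ring).
Ring B has only sp³ atoms, so it is not fully conjugated — not aromatic (cyclohexane ring).
No ring is aromatic. Total: 0.

0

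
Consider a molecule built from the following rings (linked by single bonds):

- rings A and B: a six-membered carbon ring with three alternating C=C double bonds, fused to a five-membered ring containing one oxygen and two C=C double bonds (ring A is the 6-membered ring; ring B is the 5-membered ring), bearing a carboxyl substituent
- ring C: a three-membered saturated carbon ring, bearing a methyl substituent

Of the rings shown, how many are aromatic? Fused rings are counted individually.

2

Rings A and B form a fused bicyclic system (with one oxygen) with 9 sp² atoms and 10 π electrons from ring double bonds plus a heteroatom lone pair. 10 = 4(2)+2, so the system is aromatic and both rings count as aromatic (benzofuran).
Ring C has only sp³ atoms, so it is not fully conjugated — not aromatic (cyclopropane).
Aromatic: A, B. Total: 2.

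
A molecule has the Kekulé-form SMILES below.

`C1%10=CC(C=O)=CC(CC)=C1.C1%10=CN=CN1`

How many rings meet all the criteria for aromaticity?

The SMILES encodes a six-membered carbon ring with three alternating C=C double bonds; a five-membered ring with nitrogens at positions 1 and 3 (one bearing H, one in a C=N bond) and two double bonds.
The 6-membered ring is planar and fully conjugated; 3 ring double bonds give 6 π electrons. Since 6 = 4n+2 (n=1), it is aromatic (benzene).
The 5-membered ring with two nitrogens (one N–H, one =N–) is fully conjugated (every ring atom contributes a p orbital); 2 ring double bonds (4 π electrons) plus a heteroatom lone pair (2) give 6 π electrons. That satisfies 4n+2 with n=1, so it is aromatic (imidazole).
2 of the 2 rings are aromatic. Total: 2.

2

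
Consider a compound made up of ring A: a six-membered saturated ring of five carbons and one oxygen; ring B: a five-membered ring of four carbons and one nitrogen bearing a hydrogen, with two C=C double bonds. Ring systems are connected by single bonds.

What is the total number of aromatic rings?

1

Ring A has only sp³ atoms, so it is not fully conjugated — not aromatic (tetrahydropyran).
Ring B is planar and fully conjugated; 2 ring double bonds (4 π electrons) plus a heteroatom lone pair (2) give 6 π electrons. 6 = 4(1)+2, so ring B is aromatic (pyrrole).
Aromatic: B. Total: 1.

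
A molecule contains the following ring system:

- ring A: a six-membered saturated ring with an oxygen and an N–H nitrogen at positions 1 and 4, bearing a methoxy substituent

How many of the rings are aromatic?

0

Ring A has only sp³ atoms, so it is not fully conjugated — not aromatic (morpholine).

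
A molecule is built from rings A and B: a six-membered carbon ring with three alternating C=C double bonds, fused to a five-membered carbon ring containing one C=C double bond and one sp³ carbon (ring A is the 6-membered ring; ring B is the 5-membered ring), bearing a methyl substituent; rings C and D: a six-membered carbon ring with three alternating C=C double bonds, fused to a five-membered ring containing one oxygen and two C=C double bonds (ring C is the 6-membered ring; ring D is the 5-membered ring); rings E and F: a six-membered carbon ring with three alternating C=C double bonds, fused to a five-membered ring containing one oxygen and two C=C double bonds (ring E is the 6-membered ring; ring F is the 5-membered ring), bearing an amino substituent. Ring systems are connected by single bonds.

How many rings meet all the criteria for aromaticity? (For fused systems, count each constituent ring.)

Ring A is planar and fully conjugated; 3 ring double bonds give 6 π electrons. That satisfies 4n+2 with n=1, so ring A is aromatic (benzene ring).
Ring B has one sp³ carbon, so it is not fully conjugated — not aromatic (cyclopentene ring).
Rings C and D form a fused bicyclic system (with one oxygen) with 9 sp² atoms and 10 π electrons from ring double bonds plus a heteroatom lone pair. 10 = 4(2)+2, so the system is aromatic and both rings count as aromatic (benzofuran).
Rings E and F form a fused bicyclic system (with one oxygen) with 9 sp² atoms and 10 π electrons from ring double bonds plus a heteroatom lone pair. 10 = 4(2)+2, so the system is aromatic and both rings count as aromatic (benzofuran).
Aromatic: A, C, D, E, F. Total: 5.

5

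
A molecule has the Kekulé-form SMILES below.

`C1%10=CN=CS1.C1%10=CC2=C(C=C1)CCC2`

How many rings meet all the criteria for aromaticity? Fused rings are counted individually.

The SMILES encodes a five-membered ring with a sulfur at position 1 and a nitrogen at position 3 (in a C=N bond), with two double bonds; a six-membered carbon ring with three alternating C=C double bonds, fused to a saturated five-membered carbon ring.
The 5-membered ring with one sulfur and one =N– is fully conjugated (every ring atom contributes a p orbital); 2 ring double bonds (4 π electrons) plus a heteroatom lone pair (2) give 6 π electrons. 6 = 4(1)+2, so it is aromatic (thiazole).
The 6-membered ring is planar and fully conjugated; 3 ring double bonds give 6 π electrons. Since 6 = 4n+2 (n=1), it is aromatic (benzene ring).
The 5-membered ring has three sp³ carbons, so it is not fully conjugated — not aromatic (cyclopentane ring).
2 of the 3 rings are aromatic. Total: 2.

2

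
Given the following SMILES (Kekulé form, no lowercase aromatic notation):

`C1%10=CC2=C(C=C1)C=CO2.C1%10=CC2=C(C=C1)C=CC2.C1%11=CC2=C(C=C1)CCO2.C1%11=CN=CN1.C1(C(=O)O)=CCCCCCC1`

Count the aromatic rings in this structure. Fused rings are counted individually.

The SMILES encodes a six-membered carbon ring with three alternating C=C double bonds, fused to a five-membered ring containing one oxygen and two C=C double bonds; a six-membered carbon ring with three alternating C=C double bonds, fused to a five-membered carbon ring containing one C=C double bond and one sp³ carbon; a six-membered carbon ring with three alternating C=C double bonds, fused to a five-membered ring containing one oxygen and two sp³ carbons; a five-membered ring with nitrogens at positions 1 and 3 (one bearing H, one in a C=N bond) and two double bonds; an eight-membered carbon ring with one C=C double bond.
The fused 6/5-membered bicyclic (with one oxygen) is a single π system with 9 sp² atoms and 10 π electrons from ring double bonds plus a heteroatom lone pair. 10 = 4(2)+2, so the system is aromatic and both rings count as aromatic (benzofuran).
The 6-membered ring has a continuous p-orbital overlap around the ring; 3 ring double bonds give 6 π electrons. That satisfies 4n+2 with n=1, so it is aromatic (benzene ring).
The 5-membered ring has one sp³ carbon, so it is not fully conjugated — not aromatic (cyclopentene ring).
The second 6-membered ring is fully conjugated (every ring atom contributes a p orbital); 3 ring double bonds give 6 π electrons. That satisfies 4n+2 with n=1, so it is aromatic (benzene ring).
The 5-membered ring with one oxygen has two sp³ carbons, so it is not fully conjugated — not aromatic (oxolane ring).
The 5-membered ring with two nitrogens (one N–H, one =N–) is planar and fully conjugated; 2 ring double bonds (4 π electrons) plus a heteroatom lone pair (2) give 6 π electrons. That satisfies 4n+2 with n=1, so it is aromatic (imidazole).
The 8-membered ring has six sp³ carbons, so it is not fully conjugated — not aromatic (cyclooctene).
5 of the 8 rings are aromatic. Total: 5.

5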